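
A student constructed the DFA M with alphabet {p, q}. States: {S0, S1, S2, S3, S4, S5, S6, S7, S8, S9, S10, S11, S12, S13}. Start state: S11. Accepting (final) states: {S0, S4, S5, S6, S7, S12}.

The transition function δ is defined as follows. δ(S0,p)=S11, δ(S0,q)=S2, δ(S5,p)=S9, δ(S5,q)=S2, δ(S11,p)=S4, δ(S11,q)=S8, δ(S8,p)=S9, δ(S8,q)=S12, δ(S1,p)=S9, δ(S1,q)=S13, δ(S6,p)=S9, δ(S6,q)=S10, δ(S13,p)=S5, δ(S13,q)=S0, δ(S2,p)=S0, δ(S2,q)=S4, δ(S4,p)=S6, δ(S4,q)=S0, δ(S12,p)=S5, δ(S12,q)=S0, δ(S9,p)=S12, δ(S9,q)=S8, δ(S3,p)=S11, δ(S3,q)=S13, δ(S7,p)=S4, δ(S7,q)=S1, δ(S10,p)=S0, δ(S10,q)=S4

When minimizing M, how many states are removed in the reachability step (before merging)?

4

No path from S11 leads to S1, S3, S7, S13; the other 10 states are all reachable.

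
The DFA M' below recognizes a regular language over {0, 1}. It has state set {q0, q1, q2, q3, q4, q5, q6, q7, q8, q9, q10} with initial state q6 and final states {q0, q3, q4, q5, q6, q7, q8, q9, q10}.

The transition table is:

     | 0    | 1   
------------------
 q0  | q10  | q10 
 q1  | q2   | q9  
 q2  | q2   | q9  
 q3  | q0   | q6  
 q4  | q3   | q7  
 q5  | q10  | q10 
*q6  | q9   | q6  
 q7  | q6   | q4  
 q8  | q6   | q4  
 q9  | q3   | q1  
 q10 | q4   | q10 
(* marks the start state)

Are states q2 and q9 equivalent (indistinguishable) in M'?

No

First remove the unreachable states {q5,q8}; 9 states remain.
Start with accepting vs non-accepting: {q0,q3,q4,q6,q7,q9,q10} | {q1,q2}.
Refine {q0,q3,q4,q6,q7,q9,q10} on symbol 1: members go to different blocks, giving {q0,q3,q4,q6,q7,q10} and {q9}.
Split {q0,q3,q4,q6,q7,q10} by δ(·,0) → {q0,q3,q4,q7,q10} and {q6}.
Split {q0,q3,q4,q7,q10} by δ(·,0) → {q0,q3,q4,q10} and {q7}.
Split {q0,q3,q4,q10} by δ(·,1) → {q0,q10} and {q3} and {q4}.
Refine {q0,q10} on symbol 0: members go to different blocks, giving {q0} and {q10}.
No further refinement is possible. Final partition (8 blocks): {q0} | {q1,q2} | {q9} | {q6} | {q7} | {q3} | {q4} | {q10}.
q2 and q9 end up in different blocks, so they are distinguishable. For instance, the string 'ε' is accepted from only q9.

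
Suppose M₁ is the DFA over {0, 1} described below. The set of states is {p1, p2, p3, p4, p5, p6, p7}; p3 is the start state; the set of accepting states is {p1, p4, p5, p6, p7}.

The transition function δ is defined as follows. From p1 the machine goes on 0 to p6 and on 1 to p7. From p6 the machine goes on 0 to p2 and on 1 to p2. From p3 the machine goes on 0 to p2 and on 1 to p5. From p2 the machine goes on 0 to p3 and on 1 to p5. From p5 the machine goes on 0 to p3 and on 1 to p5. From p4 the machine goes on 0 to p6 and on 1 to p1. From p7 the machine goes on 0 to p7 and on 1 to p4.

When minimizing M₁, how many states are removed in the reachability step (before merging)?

4

No path from p3 leads to p1, p4, p6, p7; the other 3 states are all reachable.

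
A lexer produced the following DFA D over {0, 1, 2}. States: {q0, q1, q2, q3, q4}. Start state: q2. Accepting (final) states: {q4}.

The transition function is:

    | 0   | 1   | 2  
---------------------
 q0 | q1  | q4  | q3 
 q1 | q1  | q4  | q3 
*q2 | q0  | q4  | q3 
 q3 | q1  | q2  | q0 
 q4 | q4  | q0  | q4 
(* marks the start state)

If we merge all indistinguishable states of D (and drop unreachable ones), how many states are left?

Initial partition by acceptance: {q4} | {q0,q1,q2,q3}.
On input 1, block {q0,q1,q2,q3} splits into {q0,q1,q2} and {q3}.
Stable partition: {q4} | {q0,q1,q2} | {q3} — 3 equivalence classes.

3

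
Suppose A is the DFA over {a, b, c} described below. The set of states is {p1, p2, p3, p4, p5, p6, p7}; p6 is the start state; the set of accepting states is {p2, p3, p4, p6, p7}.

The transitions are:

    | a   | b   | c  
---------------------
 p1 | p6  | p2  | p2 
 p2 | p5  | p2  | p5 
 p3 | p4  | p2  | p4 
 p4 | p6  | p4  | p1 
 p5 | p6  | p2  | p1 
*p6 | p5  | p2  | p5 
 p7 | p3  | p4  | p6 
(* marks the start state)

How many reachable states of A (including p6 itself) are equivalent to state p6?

2

States {p3,p4,p7} cannot be reached from the start state, so discard them.
P0 = {p2,p6} | {p1,p5}.
Split {p1,p5} by δ(·,c) → {p1} and {p5}.
No further refinement is possible. Final partition (3 blocks): {p2,p6} | {p1} | {p5}.
The equivalence class containing p6 is {p2,p6}, of size 2.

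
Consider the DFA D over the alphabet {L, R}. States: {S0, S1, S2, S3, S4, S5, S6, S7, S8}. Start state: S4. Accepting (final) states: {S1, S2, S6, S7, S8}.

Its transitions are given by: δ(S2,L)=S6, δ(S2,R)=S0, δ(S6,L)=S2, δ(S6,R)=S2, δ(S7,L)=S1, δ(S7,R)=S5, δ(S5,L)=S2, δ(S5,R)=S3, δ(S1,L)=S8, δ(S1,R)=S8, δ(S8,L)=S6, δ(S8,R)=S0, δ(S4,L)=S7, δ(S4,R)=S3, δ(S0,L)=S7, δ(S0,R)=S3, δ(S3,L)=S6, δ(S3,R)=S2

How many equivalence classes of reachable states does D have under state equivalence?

All states are reachable from the start state.
Start with accepting vs non-accepting: {S1,S2,S6,S7,S8} | {S0,S3,S4,S5}.
Refine {S1,S2,S6,S7,S8} on symbol R: members go to different blocks, giving {S2,S7,S8} and {S1,S6}.
Refine {S0,S3,S4,S5} on symbol L: members go to different blocks, giving {S0,S4,S5} and {S3}.
Stable partition: {S2,S7,S8} | {S0,S4,S5} | {S1,S6} | {S3} — 4 equivalence classes.

4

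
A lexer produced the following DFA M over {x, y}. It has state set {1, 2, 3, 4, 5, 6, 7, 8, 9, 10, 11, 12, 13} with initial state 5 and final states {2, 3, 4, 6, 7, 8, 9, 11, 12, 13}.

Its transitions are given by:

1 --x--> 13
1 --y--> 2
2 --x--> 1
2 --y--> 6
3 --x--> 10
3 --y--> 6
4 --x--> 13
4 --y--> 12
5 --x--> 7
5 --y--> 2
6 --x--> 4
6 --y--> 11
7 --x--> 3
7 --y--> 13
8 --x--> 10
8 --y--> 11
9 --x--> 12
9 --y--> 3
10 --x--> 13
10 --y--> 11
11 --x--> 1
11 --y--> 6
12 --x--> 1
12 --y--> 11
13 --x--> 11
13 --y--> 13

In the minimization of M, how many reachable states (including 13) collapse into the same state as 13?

States {8,9} cannot be reached from the start state, so discard them.
P0 = {2,3,4,6,7,11,12,13} | {1,5,10}.
Split {2,3,4,6,7,11,12,13} by δ(·,x) → {2,3,11,12} and {4,6,7,13}.
Split {2,3,11,12} by δ(·,y) → {2,3,11} and {12}.
On input x, block {4,6,7,13} splits into {4,6} and {7,13}.
Refine {4,6} on symbol x: members go to different blocks, giving {4} and {6}.
Stable partition: {2,3,11} | {1,5,10} | {4} | {12} | {7,13} | {6} — 6 equivalence classes.
The equivalence class containing 13 is {7,13}, of size 2.

2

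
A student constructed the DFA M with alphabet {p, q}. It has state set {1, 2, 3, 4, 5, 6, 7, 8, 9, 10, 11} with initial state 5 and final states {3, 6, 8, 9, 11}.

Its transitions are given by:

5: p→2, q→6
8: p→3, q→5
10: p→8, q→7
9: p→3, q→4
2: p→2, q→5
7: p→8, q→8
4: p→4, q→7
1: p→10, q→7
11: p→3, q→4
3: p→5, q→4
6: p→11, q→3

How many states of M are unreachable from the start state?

3

BFS from 5 reaches {2, 3, 4, 5, 6, 7, 8, 11}; the 3 state(s) 1, 9, 10 are never visited.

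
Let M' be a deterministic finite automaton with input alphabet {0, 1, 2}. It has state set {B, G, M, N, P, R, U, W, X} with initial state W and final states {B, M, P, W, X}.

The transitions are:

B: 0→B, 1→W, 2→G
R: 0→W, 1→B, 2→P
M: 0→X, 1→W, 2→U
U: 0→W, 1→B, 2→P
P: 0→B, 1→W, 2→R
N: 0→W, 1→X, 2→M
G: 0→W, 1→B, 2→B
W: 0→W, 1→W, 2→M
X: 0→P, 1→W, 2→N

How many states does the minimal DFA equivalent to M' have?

Every state is reachable, so we keep all 9.
P0 = {B,M,P,W,X} | {G,N,R,U}.
Split {B,M,P,W,X} by δ(·,2) → {B,M,P,X} and {W}.
The partition is now stable with 3 blocks: {B,M,P,X} | {G,N,R,U} | {W}.

3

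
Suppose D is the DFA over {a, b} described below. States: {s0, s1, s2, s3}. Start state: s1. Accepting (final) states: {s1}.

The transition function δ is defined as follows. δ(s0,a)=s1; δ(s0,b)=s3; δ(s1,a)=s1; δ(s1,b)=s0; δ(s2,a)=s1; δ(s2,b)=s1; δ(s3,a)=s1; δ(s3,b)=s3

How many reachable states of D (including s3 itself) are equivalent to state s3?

2

First remove the unreachable states {s2}; 3 states remain.
P0 = {s1} | {s0,s3}.
The partition is now stable with 2 blocks: {s1} | {s0,s3}.
The equivalence class containing s3 is {s0,s3}, of size 2.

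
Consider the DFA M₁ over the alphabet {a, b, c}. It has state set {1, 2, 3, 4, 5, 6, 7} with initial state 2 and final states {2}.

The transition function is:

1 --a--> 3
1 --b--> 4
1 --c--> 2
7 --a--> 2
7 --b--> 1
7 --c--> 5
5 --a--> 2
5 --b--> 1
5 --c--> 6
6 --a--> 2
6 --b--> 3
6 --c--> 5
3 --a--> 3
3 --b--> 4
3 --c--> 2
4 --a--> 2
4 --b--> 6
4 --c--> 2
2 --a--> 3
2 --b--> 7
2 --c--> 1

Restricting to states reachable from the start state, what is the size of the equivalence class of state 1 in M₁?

2

Every state is reachable, so we keep all 7.
P0 = {2} | {1,3,4,5,6,7}.
Split {1,3,4,5,6,7} by δ(·,a) → {4,5,6,7} and {1,3}.
Refine {4,5,6,7} on symbol b: members go to different blocks, giving {5,6,7} and {4}.
Stable partition: {2} | {5,6,7} | {1,3} | {4} — 4 equivalence classes.
State 1 belongs to the block {1,3}, which has 2 states.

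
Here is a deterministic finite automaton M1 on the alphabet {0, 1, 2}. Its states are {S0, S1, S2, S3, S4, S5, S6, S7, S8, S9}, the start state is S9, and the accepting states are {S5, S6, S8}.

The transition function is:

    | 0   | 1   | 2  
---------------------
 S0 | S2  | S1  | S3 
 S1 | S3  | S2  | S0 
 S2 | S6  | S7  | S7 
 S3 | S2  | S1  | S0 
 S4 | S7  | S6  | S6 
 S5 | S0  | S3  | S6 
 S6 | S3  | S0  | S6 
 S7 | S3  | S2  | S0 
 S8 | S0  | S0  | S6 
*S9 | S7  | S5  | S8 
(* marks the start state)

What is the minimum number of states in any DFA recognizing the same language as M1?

First remove the unreachable states {S4}; 9 states remain.
Initial partition by acceptance: {S5,S6,S8} | {S0,S1,S2,S3,S7,S9}.
Split {S0,S1,S2,S3,S7,S9} by δ(·,0) → {S0,S1,S3,S7,S9} and {S2}.
Split {S0,S1,S3,S7,S9} by δ(·,0) → {S1,S7,S9} and {S0,S3}.
On input 0, block {S1,S7,S9} splits into {S1,S7} and {S9}.
The partition is now stable with 5 blocks: {S5,S6,S8} | {S1,S7} | {S2} | {S0,S3} | {S9}.

5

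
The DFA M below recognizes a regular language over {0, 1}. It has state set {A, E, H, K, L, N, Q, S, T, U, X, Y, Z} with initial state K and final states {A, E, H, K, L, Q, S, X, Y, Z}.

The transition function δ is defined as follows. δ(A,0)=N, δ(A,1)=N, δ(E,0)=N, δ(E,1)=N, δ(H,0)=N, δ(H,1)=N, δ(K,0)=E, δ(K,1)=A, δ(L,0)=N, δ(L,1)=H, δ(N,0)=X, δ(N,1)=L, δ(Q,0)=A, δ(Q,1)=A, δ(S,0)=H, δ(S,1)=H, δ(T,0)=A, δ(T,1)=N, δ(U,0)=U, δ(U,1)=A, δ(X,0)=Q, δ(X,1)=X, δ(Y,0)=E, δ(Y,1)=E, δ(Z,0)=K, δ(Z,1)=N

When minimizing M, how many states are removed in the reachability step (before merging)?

5

Starting at K and following transitions, the reachable set is {A, E, H, K, L, N, Q, X}. That leaves S, T, U, Y, Z unreachable — 5 in total.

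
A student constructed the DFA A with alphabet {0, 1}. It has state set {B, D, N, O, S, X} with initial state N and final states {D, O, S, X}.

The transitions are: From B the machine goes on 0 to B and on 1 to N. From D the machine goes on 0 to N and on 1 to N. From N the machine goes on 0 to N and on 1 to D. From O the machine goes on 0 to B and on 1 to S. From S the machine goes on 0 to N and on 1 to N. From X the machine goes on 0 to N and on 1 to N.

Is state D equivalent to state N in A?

States {B,O,S,X} cannot be reached from the start state, so discard them.
Start with accepting vs non-accepting: {D} | {N}.
No further refinement is possible. Final partition (2 blocks): {D} | {N}.
D and N end up in different blocks, so they are distinguishable. For instance, the string 'ε' is accepted from only D.

No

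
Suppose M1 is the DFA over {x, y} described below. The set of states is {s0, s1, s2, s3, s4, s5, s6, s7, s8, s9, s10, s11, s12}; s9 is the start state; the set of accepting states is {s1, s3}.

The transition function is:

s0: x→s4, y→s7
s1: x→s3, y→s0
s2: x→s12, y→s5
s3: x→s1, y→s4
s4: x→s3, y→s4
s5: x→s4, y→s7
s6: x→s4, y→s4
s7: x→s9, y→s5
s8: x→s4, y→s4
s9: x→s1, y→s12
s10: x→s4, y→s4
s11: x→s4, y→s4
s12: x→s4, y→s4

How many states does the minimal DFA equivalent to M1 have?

7

States {s2,s6,s8,s10,s11} cannot be reached from the start state, so discard them.
Initial partition by acceptance: {s1,s3} | {s0,s4,s5,s7,s9,s12}.
Split {s0,s4,s5,s7,s9,s12} by δ(·,x) → {s0,s5,s7,s12} and {s4,s9}.
On input y, block {s1,s3} splits into {s1} and {s3}.
On input y, block {s0,s5,s7,s12} splits into {s0,s5,s7} and {s12}.
On input x, block {s4,s9} splits into {s4} and {s9}.
Refine {s0,s5,s7} on symbol x: members go to different blocks, giving {s0,s5} and {s7}.
No further refinement is possible. Final partition (7 blocks): {s1} | {s0,s5} | {s4} | {s3} | {s12} | {s9} | {s7}.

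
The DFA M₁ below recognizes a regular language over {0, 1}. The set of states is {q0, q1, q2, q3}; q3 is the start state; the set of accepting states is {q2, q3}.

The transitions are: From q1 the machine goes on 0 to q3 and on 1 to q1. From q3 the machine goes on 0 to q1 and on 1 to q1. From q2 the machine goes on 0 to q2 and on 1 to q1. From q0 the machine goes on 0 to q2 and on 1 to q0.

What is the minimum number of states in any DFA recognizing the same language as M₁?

Reachable states from the start: {q1,q3}. Unreachable: {q0,q2} — drop them.
Initial partition by acceptance: {q3} | {q1}.
No further refinement is possible. Final partition (2 blocks): {q3} | {q1}.

2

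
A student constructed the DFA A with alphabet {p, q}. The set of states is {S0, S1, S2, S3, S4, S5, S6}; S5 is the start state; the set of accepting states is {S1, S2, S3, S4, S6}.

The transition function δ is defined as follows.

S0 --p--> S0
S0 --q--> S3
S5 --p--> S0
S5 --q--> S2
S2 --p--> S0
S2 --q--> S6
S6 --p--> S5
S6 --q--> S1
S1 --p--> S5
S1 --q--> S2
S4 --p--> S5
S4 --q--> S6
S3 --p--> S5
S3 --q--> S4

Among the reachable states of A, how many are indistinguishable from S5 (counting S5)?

All states are reachable from the start state.
Start with accepting vs non-accepting: {S1,S2,S3,S4,S6} | {S0,S5}.
Stable partition: {S1,S2,S3,S4,S6} | {S0,S5} — 2 equivalence classes.
State S5 belongs to the block {S0,S5}, which has 2 states.

2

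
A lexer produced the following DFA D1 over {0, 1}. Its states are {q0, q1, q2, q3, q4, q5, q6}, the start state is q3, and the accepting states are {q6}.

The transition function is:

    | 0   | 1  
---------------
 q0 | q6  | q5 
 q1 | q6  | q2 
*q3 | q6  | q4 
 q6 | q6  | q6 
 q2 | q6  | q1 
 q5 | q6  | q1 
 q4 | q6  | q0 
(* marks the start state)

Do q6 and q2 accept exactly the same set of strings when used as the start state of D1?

No

All states are reachable from the start state.
Initial partition by acceptance: {q6} | {q0,q1,q2,q3,q4,q5}.
Stable partition: {q6} | {q0,q1,q2,q3,q4,q5} — 2 equivalence classes.
q6 and q2 end up in different blocks, so they are distinguishable. For instance, the string 'ε' is accepted from only q6.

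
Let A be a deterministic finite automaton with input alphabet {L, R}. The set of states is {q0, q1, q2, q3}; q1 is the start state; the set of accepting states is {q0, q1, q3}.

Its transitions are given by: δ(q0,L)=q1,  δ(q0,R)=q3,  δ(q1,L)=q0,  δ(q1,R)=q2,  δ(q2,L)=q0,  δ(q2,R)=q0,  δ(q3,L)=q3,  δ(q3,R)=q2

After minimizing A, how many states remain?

Every state is reachable, so we keep all 4.
P0 = {q0,q1,q3} | {q2}.
On input R, block {q0,q1,q3} splits into {q1,q3} and {q0}.
On input L, block {q1,q3} splits into {q1} and {q3}.
Stable partition: {q1} | {q2} | {q0} | {q3} — 4 equivalence classes.

4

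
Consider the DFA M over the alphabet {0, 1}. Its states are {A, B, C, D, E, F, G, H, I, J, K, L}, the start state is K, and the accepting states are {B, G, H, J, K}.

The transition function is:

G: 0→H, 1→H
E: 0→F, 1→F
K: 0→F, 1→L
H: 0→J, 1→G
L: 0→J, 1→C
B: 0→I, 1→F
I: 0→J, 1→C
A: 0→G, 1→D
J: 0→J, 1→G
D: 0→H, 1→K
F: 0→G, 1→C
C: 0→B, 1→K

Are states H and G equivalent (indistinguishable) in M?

States {A,D,E} cannot be reached from the start state, so discard them.
Start with accepting vs non-accepting: {B,G,H,J,K} | {C,F,I,L}.
On input 0, block {B,G,H,J,K} splits into {G,H,J} and {B,K}.
Refine {C,F,I,L} on symbol 0: members go to different blocks, giving {F,I,L} and {C}.
The partition is now stable with 4 blocks: {G,H,J} | {F,I,L} | {B,K} | {C}.
H and G lie in the same block of the stable partition, so they are equivalent — no string distinguishes them.

Yes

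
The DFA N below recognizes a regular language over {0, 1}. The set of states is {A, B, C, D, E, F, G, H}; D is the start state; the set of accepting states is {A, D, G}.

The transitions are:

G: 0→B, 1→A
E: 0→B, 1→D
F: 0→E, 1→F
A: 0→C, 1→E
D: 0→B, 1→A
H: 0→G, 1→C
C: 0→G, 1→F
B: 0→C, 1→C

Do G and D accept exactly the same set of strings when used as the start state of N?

Reachable states from the start: {A,B,C,D,E,F,G}. Unreachable: {H} — drop them.
Initial partition by acceptance: {A,D,G} | {B,C,E,F}.
Split {A,D,G} by δ(·,1) → {D,G} and {A}.
On input 0, block {B,C,E,F} splits into {B,E,F} and {C}.
Refine {B,E,F} on symbol 0: members go to different blocks, giving {E,F} and {B}.
Split {E,F} by δ(·,0) → {E} and {F}.
The partition is now stable with 6 blocks: {D,G} | {E} | {A} | {C} | {B} | {F}.
G and D lie in the same block of the stable partition, so they are equivalent — no string distinguishes them.

Yes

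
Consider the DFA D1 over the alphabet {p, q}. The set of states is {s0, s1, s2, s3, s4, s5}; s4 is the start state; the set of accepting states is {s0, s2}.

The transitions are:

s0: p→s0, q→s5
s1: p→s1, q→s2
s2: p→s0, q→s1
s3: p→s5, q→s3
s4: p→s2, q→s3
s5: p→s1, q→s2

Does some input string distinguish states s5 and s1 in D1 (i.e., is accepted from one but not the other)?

All states are reachable from the start state.
Initial partition by acceptance: {s0,s2} | {s1,s3,s4,s5}.
On input p, block {s1,s3,s4,s5} splits into {s1,s3,s5} and {s4}.
Split {s1,s3,s5} by δ(·,q) → {s1,s5} and {s3}.
Stable partition: {s0,s2} | {s1,s5} | {s4} | {s3} — 4 equivalence classes.
s5 and s1 lie in the same block of the stable partition, so they are equivalent — no string distinguishes them.

No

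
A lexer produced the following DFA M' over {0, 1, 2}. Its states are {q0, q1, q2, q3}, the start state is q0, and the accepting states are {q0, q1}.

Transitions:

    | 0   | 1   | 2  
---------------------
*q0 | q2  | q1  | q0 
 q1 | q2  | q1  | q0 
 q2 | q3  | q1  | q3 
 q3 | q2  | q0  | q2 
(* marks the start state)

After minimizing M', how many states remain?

All states are reachable from the start state.
P0 = {q0,q1} | {q2,q3}.
No further refinement is possible. Final partition (2 blocks): {q0,q1} | {q2,q3}.

2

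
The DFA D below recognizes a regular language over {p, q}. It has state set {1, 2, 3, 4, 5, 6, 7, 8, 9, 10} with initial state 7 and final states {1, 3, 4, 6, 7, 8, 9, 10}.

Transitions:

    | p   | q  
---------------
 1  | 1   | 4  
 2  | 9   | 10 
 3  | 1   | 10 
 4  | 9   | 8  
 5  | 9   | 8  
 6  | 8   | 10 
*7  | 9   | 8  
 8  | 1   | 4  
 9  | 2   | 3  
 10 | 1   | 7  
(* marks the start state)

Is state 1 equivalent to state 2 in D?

No

Reachable states from the start: {1,2,3,4,7,8,9,10}. Unreachable: {5,6} — drop them.
Initial partition by acceptance: {1,3,4,7,8,9,10} | {2}.
On input p, block {1,3,4,7,8,9,10} splits into {1,3,4,7,8,10} and {9}.
Split {1,3,4,7,8,10} by δ(·,p) → {1,3,8,10} and {4,7}.
Refine {1,3,8,10} on symbol q: members go to different blocks, giving {1,8,10} and {3}.
The partition is now stable with 5 blocks: {1,8,10} | {2} | {9} | {4,7} | {3}.
1 and 2 end up in different blocks, so they are distinguishable. For instance, the string 'ε' is accepted from only 1.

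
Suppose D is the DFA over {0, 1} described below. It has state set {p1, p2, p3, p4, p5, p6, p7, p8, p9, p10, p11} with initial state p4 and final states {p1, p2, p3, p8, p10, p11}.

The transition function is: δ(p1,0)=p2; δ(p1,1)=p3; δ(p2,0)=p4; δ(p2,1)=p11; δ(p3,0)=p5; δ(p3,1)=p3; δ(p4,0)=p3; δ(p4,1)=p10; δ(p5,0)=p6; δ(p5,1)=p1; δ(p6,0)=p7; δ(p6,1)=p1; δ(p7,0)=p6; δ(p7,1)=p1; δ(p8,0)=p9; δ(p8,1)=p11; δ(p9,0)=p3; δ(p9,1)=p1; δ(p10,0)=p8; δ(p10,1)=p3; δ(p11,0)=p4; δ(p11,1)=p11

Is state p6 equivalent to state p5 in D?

Yes

Every state is reachable, so we keep all 11.
Initial partition by acceptance: {p1,p2,p3,p8,p10,p11} | {p4,p5,p6,p7,p9}.
On input 0, block {p1,p2,p3,p8,p10,p11} splits into {p2,p3,p8,p11} and {p1,p10}.
Split {p4,p5,p6,p7,p9} by δ(·,0) → {p5,p6,p7} and {p4,p9}.
Refine {p2,p3,p8,p11} on symbol 0: members go to different blocks, giving {p2,p8,p11} and {p3}.
The partition is now stable with 5 blocks: {p2,p8,p11} | {p5,p6,p7} | {p1,p10} | {p4,p9} | {p3}.
p6 and p5 lie in the same block of the stable partition, so they are equivalent — no string distinguishes them.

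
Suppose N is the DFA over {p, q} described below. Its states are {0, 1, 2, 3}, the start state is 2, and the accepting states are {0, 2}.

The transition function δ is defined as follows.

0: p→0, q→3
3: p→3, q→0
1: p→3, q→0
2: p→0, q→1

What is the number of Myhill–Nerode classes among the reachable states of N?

P0 = {0,2} | {1,3}.
The partition is now stable with 2 blocks: {0,2} | {1,3}.

2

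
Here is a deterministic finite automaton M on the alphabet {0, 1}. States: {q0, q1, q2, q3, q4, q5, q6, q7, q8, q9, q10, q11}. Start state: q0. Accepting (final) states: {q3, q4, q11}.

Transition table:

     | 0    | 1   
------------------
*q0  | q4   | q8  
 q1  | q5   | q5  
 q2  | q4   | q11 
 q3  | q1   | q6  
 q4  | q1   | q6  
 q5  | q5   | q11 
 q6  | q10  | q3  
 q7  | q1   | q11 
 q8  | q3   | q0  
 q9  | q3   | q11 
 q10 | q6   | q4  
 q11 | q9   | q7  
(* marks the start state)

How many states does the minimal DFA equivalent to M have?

Reachable states from the start: {q0,q1,q3,q4,q5,q6,q7,q8,q9,q10,q11}. Unreachable: {q2} — drop them.
P0 = {q3,q4,q11} | {q0,q1,q5,q6,q7,q8,q9,q10}.
Refine {q0,q1,q5,q6,q7,q8,q9,q10} on symbol 0: members go to different blocks, giving {q1,q5,q6,q7,q10} and {q0,q8,q9}.
Split {q3,q4,q11} by δ(·,0) → {q3,q4} and {q11}.
Refine {q1,q5,q6,q7,q10} on symbol 1: members go to different blocks, giving {q5,q7} and {q6,q10} and {q1}.
Split {q5,q7} by δ(·,0) → {q5} and {q7}.
Refine {q0,q8,q9} on symbol 1: members go to different blocks, giving {q0,q8} and {q9}.
Stable partition: {q3,q4} | {q5} | {q0,q8} | {q11} | {q6,q10} | {q1} | {q7} | {q9} — 8 equivalence classes.

8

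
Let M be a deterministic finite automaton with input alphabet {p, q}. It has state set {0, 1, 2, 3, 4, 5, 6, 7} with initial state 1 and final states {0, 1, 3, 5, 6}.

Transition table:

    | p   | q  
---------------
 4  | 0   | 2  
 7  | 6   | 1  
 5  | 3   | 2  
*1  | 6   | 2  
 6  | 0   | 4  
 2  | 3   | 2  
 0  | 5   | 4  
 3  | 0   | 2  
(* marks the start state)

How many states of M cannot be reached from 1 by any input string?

1

Starting at 1 and following transitions, the reachable set is {0, 1, 2, 3, 4, 5, 6}. That leaves 7 unreachable — 1 in total.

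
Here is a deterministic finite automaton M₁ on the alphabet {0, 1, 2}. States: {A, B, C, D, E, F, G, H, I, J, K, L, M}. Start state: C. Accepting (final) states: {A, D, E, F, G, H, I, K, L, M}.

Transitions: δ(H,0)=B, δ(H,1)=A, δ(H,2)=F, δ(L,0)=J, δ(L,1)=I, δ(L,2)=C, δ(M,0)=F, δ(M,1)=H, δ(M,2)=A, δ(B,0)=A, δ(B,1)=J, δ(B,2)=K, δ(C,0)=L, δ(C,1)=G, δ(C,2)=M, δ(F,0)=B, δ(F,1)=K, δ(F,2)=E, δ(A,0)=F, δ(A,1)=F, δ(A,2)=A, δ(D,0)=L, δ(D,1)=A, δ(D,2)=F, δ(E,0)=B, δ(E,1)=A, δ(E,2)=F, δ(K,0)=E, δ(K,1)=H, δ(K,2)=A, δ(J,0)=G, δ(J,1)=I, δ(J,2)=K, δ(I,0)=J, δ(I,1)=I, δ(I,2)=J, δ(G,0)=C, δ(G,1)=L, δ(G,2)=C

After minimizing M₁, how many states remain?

States {D} cannot be reached from the start state, so discard them.
P0 = {A,E,F,G,H,I,K,L,M} | {B,C,J}.
Refine {A,E,F,G,H,I,K,L,M} on symbol 0: members go to different blocks, giving {E,F,G,H,I,L} and {A,K,M}.
Split {E,F,G,H,I,L} by δ(·,1) → {E,F,H} and {G,I,L}.
Refine {B,C,J} on symbol 0: members go to different blocks, giving {C,J} and {B}.
No further refinement is possible. Final partition (5 blocks): {E,F,H} | {C,J} | {A,K,M} | {G,I,L} | {B}.

5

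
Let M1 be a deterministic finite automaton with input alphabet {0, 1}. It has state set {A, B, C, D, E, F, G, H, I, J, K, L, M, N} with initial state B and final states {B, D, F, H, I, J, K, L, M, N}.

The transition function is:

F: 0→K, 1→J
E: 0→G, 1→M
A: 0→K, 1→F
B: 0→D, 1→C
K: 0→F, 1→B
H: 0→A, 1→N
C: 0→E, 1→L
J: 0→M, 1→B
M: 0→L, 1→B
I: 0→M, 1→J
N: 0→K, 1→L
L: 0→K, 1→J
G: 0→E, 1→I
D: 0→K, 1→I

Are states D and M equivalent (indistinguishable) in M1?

No

First remove the unreachable states {A,H,N}; 11 states remain.
Start with accepting vs non-accepting: {B,D,F,I,J,K,L,M} | {C,E,G}.
On input 1, block {B,D,F,I,J,K,L,M} splits into {D,F,I,J,K,L,M} and {B}.
Split {D,F,I,J,K,L,M} by δ(·,1) → {D,F,I,L} and {J,K,M}.
Split {D,F,I,L} by δ(·,1) → {F,I,L} and {D}.
Split {C,E,G} by δ(·,1) → {C,G} and {E}.
Split {J,K,M} by δ(·,0) → {K,M} and {J}.
No further refinement is possible. Final partition (7 blocks): {F,I,L} | {C,G} | {B} | {K,M} | {D} | {E} | {J}.
D and M end up in different blocks, so they are distinguishable. For instance, the string '11' is accepted from only D.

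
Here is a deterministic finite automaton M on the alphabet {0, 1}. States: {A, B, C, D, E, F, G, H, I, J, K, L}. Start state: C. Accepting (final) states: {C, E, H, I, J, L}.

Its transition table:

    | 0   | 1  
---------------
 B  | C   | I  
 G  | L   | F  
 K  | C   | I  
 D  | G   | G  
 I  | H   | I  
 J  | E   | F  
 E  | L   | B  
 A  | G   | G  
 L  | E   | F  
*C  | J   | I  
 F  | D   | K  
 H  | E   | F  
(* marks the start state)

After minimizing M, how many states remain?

7

States {A} cannot be reached from the start state, so discard them.
Initial partition by acceptance: {C,E,H,I,J,L} | {B,D,F,G,K}.
On input 1, block {C,E,H,I,J,L} splits into {E,H,J,L} and {C,I}.
On input 0, block {B,D,F,G,K} splits into {B,K} and {D,F} and {G}.
Refine {E,H,J,L} on symbol 1: members go to different blocks, giving {H,J,L} and {E}.
Refine {D,F} on symbol 0: members go to different blocks, giving {D} and {F}.
No further refinement is possible. Final partition (7 blocks): {H,J,L} | {B,K} | {C,I} | {D} | {G} | {E} | {F}.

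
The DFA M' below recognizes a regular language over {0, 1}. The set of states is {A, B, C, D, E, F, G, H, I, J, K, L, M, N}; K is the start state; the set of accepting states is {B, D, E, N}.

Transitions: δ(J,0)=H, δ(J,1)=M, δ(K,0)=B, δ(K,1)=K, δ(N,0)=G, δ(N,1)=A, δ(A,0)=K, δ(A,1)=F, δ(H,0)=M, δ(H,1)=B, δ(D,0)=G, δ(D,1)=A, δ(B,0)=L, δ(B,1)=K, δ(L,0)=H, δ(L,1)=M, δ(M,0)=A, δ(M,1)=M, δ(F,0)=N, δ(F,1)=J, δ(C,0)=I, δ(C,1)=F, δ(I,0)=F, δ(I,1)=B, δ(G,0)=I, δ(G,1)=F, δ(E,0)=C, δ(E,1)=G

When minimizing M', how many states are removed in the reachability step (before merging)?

3

No path from K leads to C, D, E; the other 11 states are all reachable.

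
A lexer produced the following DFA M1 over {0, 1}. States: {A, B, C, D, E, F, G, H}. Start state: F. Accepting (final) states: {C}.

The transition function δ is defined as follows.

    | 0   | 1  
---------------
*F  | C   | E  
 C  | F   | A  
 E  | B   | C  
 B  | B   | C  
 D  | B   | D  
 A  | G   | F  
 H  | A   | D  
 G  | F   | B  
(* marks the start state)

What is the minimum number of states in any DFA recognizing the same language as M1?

5

States {D,H} cannot be reached from the start state, so discard them.
Initial partition by acceptance: {C} | {A,B,E,F,G}.
Refine {A,B,E,F,G} on symbol 0: members go to different blocks, giving {A,B,E,G} and {F}.
Split {A,B,E,G} by δ(·,0) → {A,B,E} and {G}.
Split {A,B,E} by δ(·,0) → {B,E} and {A}.
No further refinement is possible. Final partition (5 blocks): {C} | {B,E} | {F} | {G} | {A}.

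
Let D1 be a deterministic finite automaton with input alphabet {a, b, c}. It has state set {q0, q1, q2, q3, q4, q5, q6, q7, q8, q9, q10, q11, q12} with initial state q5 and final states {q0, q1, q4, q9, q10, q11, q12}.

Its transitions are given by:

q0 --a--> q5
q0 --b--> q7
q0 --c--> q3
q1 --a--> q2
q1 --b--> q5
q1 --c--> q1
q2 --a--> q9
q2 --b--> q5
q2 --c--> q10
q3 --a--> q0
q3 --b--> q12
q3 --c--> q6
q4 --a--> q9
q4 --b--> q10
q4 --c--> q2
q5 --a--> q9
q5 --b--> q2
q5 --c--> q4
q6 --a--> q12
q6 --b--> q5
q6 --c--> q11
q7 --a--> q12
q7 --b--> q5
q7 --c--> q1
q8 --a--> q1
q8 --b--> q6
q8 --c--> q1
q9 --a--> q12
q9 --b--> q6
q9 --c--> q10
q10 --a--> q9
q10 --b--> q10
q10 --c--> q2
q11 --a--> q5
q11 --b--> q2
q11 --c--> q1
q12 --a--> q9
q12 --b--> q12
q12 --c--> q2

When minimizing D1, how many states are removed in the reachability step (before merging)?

No path from q5 leads to q0, q3, q7, q8; the other 9 states are all reachable.

4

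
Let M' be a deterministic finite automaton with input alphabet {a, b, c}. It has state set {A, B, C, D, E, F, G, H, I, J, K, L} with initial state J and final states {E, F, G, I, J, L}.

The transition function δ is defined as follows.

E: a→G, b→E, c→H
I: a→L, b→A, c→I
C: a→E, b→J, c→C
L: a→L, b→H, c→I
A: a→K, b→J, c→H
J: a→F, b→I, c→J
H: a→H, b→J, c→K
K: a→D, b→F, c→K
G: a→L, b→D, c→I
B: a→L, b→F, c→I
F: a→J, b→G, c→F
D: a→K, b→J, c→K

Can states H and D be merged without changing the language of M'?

First remove the unreachable states {B,C,E}; 9 states remain.
Initial partition by acceptance: {F,G,I,J,L} | {A,D,H,K}.
Split {F,G,I,J,L} by δ(·,b) → {G,I,L} and {F,J}.
Stable partition: {G,I,L} | {A,D,H,K} | {F,J} — 3 equivalence classes.
H and D lie in the same block of the stable partition, so they are equivalent — no string distinguishes them.

Yes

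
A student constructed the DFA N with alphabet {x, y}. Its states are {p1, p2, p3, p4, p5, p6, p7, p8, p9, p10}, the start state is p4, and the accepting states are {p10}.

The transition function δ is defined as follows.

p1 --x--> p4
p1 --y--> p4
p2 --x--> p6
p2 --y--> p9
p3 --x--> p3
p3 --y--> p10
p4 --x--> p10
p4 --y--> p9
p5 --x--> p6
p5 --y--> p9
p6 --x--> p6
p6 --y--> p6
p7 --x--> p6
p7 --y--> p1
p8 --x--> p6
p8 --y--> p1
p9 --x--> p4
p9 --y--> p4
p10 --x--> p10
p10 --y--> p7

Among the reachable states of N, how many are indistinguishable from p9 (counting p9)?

2

States {p2,p3,p5,p8} cannot be reached from the start state, so discard them.
Start with accepting vs non-accepting: {p10} | {p1,p4,p6,p7,p9}.
Refine {p1,p4,p6,p7,p9} on symbol x: members go to different blocks, giving {p1,p6,p7,p9} and {p4}.
Split {p1,p6,p7,p9} by δ(·,x) → {p1,p9} and {p6,p7}.
Split {p6,p7} by δ(·,y) → {p6} and {p7}.
No further refinement is possible. Final partition (5 blocks): {p10} | {p1,p9} | {p4} | {p6} | {p7}.
State p9 belongs to the block {p1,p9}, which has 2 states.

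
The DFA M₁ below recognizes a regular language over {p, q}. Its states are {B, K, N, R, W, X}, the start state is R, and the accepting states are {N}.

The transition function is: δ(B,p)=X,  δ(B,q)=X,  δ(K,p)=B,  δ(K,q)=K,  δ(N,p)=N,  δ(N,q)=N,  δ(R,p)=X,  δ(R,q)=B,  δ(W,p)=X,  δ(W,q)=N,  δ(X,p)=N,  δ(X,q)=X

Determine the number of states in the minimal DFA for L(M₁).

4

States {K,W} cannot be reached from the start state, so discard them.
Start with accepting vs non-accepting: {N} | {B,R,X}.
Split {B,R,X} by δ(·,p) → {B,R} and {X}.
On input q, block {B,R} splits into {R} and {B}.
The partition is now stable with 4 blocks: {N} | {R} | {X} | {B}.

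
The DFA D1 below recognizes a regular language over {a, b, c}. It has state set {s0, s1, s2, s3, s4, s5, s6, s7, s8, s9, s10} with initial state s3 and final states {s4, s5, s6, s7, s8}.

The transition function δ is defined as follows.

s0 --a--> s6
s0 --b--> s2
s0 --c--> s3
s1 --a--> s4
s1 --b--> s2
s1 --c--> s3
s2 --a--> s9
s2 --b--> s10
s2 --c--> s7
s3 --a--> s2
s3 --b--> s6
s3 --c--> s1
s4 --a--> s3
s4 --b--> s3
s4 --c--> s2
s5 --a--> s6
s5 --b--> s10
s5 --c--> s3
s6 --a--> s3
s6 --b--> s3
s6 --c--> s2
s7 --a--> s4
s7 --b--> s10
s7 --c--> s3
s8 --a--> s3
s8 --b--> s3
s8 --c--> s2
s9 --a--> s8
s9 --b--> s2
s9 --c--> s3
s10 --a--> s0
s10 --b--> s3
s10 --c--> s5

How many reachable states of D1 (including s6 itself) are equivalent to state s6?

3

P0 = {s4,s5,s6,s7,s8} | {s0,s1,s2,s3,s9,s10}.
On input a, block {s4,s5,s6,s7,s8} splits into {s4,s6,s8} and {s5,s7}.
Refine {s0,s1,s2,s3,s9,s10} on symbol a: members go to different blocks, giving {s0,s1,s9} and {s2,s3,s10}.
Refine {s2,s3,s10} on symbol a: members go to different blocks, giving {s2,s10} and {s3}.
Refine {s2,s10} on symbol b: members go to different blocks, giving {s2} and {s10}.
Stable partition: {s4,s6,s8} | {s0,s1,s9} | {s5,s7} | {s2} | {s3} | {s10} — 6 equivalence classes.
The equivalence class containing s6 is {s4,s6,s8}, of size 3.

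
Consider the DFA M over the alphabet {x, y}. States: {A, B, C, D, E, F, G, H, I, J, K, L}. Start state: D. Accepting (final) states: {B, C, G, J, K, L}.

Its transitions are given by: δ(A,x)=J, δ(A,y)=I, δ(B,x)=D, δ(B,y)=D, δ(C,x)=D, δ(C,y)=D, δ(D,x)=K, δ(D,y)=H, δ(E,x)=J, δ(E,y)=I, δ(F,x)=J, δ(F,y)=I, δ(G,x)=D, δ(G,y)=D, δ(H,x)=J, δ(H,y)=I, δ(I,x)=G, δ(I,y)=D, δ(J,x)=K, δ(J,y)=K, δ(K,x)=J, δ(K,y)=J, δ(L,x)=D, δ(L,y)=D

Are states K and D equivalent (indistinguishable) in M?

No

Reachable states from the start: {D,G,H,I,J,K}. Unreachable: {A,B,C,E,F,L} — drop them.
P0 = {G,J,K} | {D,H,I}.
On input x, block {G,J,K} splits into {J,K} and {G}.
Refine {D,H,I} on symbol x: members go to different blocks, giving {D,H} and {I}.
Refine {D,H} on symbol y: members go to different blocks, giving {D} and {H}.
No further refinement is possible. Final partition (5 blocks): {J,K} | {D} | {G} | {I} | {H}.
K and D end up in different blocks, so they are distinguishable. For instance, the string 'ε' is accepted from only K.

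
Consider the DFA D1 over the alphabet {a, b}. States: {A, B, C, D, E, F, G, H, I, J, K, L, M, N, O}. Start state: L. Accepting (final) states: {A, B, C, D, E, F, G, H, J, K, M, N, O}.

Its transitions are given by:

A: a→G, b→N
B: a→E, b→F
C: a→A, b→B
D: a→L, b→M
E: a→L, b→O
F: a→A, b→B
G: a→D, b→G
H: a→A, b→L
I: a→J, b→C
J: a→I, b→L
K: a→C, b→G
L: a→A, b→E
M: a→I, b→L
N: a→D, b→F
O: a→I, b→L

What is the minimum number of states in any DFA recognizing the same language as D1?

8

First remove the unreachable states {H,K}; 13 states remain.
P0 = {A,B,C,D,E,F,G,J,M,N,O} | {I,L}.
On input a, block {A,B,C,D,E,F,G,J,M,N,O} splits into {A,B,C,F,G,N} and {D,E,J,M,O}.
On input a, block {A,B,C,F,G,N} splits into {A,C,F} and {B,G,N}.
Refine {A,C,F} on symbol a: members go to different blocks, giving {C,F} and {A}.
Split {I,L} by δ(·,a) → {I} and {L}.
Refine {D,E,J,M,O} on symbol a: members go to different blocks, giving {J,M,O} and {D,E}.
Refine {B,G,N} on symbol b: members go to different blocks, giving {B,N} and {G}.
Stable partition: {C,F} | {I} | {J,M,O} | {B,N} | {A} | {L} | {D,E} | {G} — 8 equivalence classes.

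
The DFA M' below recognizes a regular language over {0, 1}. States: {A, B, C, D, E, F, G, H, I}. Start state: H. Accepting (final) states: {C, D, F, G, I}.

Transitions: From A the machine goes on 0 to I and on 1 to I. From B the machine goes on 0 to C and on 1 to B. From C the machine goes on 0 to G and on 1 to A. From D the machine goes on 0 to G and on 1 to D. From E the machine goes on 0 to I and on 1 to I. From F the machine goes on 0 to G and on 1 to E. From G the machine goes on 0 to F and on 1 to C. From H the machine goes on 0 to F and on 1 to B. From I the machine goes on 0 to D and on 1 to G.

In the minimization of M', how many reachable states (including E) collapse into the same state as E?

2

All states are reachable from the start state.
Start with accepting vs non-accepting: {C,D,F,G,I} | {A,B,E,H}.
On input 1, block {C,D,F,G,I} splits into {D,G,I} and {C,F}.
On input 0, block {D,G,I} splits into {D,I} and {G}.
On input 0, block {D,I} splits into {D} and {I}.
On input 0, block {A,B,E,H} splits into {A,E} and {B,H}.
The partition is now stable with 6 blocks: {D} | {A,E} | {C,F} | {G} | {I} | {B,H}.
The equivalence class containing E is {A,E}, of size 2.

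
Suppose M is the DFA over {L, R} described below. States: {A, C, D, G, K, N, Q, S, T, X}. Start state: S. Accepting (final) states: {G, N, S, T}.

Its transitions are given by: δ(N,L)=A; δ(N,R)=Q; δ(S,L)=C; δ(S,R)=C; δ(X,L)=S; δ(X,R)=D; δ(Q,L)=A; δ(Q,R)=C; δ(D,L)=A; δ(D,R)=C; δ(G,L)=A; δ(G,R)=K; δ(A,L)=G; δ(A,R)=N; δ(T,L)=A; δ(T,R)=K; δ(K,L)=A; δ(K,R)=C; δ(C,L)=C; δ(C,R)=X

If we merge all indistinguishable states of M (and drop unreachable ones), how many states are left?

6

States {T} cannot be reached from the start state, so discard them.
Start with accepting vs non-accepting: {G,N,S} | {A,C,D,K,Q,X}.
On input L, block {A,C,D,K,Q,X} splits into {C,D,K,Q} and {A,X}.
Split {G,N,S} by δ(·,L) → {G,N} and {S}.
On input L, block {C,D,K,Q} splits into {D,K,Q} and {C}.
Split {A,X} by δ(·,L) → {A} and {X}.
Stable partition: {G,N} | {D,K,Q} | {A} | {S} | {C} | {X} — 6 equivalence classes.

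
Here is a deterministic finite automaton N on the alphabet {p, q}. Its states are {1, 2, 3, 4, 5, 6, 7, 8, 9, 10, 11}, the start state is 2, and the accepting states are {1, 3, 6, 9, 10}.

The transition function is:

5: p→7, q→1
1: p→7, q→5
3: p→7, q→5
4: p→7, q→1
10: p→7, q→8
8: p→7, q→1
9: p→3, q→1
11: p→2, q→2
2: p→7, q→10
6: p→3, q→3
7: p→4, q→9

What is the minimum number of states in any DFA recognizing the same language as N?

4

States {6,11} cannot be reached from the start state, so discard them.
Start with accepting vs non-accepting: {1,3,9,10} | {2,4,5,7,8}.
Split {1,3,9,10} by δ(·,p) → {1,3,10} and {9}.
On input q, block {2,4,5,7,8} splits into {2,4,5,8} and {7}.
The partition is now stable with 4 blocks: {1,3,10} | {2,4,5,8} | {9} | {7}.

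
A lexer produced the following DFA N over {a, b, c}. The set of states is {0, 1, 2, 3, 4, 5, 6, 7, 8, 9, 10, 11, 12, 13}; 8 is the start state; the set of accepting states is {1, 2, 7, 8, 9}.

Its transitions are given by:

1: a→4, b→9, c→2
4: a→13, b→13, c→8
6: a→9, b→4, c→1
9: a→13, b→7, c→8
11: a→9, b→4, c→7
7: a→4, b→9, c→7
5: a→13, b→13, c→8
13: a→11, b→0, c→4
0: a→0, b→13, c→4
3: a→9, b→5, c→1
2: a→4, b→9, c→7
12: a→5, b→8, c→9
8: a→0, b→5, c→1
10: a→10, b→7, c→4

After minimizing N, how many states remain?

States {3,6,10,12} cannot be reached from the start state, so discard them.
Initial partition by acceptance: {1,2,7,8,9} | {0,4,5,11,13}.
On input b, block {1,2,7,8,9} splits into {1,2,7,9} and {8}.
Refine {1,2,7,9} on symbol c: members go to different blocks, giving {1,2,7} and {9}.
On input a, block {0,4,5,11,13} splits into {0,4,5,13} and {11}.
Split {0,4,5,13} by δ(·,a) → {0,4,5} and {13}.
On input a, block {0,4,5} splits into {4,5} and {0}.
No further refinement is possible. Final partition (7 blocks): {1,2,7} | {4,5} | {8} | {9} | {11} | {13} | {0}.

7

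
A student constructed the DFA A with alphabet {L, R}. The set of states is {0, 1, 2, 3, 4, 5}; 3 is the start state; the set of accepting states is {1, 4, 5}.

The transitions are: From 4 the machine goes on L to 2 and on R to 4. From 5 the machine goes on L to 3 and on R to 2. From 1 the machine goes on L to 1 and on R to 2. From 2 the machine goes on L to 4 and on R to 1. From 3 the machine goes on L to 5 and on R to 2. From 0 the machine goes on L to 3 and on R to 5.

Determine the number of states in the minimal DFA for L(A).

States {0} cannot be reached from the start state, so discard them.
Initial partition by acceptance: {1,4,5} | {2,3}.
Split {1,4,5} by δ(·,L) → {4,5} and {1}.
On input R, block {4,5} splits into {4} and {5}.
On input L, block {2,3} splits into {2} and {3}.
Stable partition: {4} | {2} | {1} | {5} | {3} — 5 equivalence classes.

5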